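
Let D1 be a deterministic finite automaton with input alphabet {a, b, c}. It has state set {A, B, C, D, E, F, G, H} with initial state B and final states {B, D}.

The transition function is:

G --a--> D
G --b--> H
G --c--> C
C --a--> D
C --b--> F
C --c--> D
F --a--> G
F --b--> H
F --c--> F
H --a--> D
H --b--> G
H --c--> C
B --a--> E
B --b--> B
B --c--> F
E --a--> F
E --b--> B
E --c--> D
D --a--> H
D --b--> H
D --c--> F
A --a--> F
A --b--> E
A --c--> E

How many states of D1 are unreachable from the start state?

1

BFS from B reaches {B, C, D, E, F, G, H}; the 1 state(s) A are never visited.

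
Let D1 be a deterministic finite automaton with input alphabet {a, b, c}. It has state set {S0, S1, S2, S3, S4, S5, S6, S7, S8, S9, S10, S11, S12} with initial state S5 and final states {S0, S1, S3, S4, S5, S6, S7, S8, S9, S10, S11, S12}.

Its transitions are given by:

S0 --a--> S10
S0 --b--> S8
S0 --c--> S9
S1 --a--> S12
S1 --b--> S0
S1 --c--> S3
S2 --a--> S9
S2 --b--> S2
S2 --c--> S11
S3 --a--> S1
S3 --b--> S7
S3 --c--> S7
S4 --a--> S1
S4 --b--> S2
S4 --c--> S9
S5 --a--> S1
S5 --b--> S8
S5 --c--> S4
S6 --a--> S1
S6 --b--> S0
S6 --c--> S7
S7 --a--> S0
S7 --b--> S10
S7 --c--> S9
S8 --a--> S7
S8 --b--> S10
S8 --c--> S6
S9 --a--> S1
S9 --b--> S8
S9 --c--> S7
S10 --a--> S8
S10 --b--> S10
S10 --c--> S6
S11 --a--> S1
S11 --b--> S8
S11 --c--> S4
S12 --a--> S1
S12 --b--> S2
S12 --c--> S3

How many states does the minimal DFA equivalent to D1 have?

6

Start with accepting vs non-accepting: {S0,S1,S3,S4,S5,S6,S7,S8,S9,S10,S11,S12} | {S2}.
Refine {S0,S1,S3,S4,S5,S6,S7,S8,S9,S10,S11,S12} on symbol b: members go to different blocks, giving {S0,S1,S3,S5,S6,S7,S8,S9,S10,S11} and {S4,S12}.
Refine {S0,S1,S3,S5,S6,S7,S8,S9,S10,S11} on symbol a: members go to different blocks, giving {S0,S3,S5,S6,S7,S8,S9,S10,S11} and {S1}.
On input a, block {S0,S3,S5,S6,S7,S8,S9,S10,S11} splits into {S3,S5,S6,S9,S11} and {S0,S7,S8,S10}.
Split {S3,S5,S6,S9,S11} by δ(·,c) → {S3,S6,S9} and {S5,S11}.
Stable partition: {S3,S6,S9} | {S2} | {S4,S12} | {S1} | {S0,S7,S8,S10} | {S5,S11} — 6 equivalence classes.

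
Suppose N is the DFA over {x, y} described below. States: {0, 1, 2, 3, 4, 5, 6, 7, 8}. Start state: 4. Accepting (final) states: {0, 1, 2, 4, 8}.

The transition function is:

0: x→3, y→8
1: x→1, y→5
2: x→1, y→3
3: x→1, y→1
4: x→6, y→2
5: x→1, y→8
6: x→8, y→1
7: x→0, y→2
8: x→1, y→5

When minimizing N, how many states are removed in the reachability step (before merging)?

No path from 4 leads to 0, 7; the other 7 states are all reachable.

2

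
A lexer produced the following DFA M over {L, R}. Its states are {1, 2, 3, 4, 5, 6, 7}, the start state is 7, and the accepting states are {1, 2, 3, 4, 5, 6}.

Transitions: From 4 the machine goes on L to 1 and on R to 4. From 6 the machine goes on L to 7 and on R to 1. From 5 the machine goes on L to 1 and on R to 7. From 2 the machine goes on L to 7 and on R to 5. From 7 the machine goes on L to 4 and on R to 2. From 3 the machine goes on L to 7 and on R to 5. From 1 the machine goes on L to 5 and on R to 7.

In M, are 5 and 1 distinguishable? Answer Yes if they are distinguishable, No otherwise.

No

Reachable states from the start: {1,2,4,5,7}. Unreachable: {3,6} — drop them.
Initial partition by acceptance: {1,2,4,5} | {7}.
On input L, block {1,2,4,5} splits into {1,4,5} and {2}.
Split {1,4,5} by δ(·,R) → {1,5} and {4}.
Stable partition: {1,5} | {7} | {2} | {4} — 4 equivalence classes.
5 and 1 lie in the same block of the stable partition, so they are equivalent — no string distinguishes them.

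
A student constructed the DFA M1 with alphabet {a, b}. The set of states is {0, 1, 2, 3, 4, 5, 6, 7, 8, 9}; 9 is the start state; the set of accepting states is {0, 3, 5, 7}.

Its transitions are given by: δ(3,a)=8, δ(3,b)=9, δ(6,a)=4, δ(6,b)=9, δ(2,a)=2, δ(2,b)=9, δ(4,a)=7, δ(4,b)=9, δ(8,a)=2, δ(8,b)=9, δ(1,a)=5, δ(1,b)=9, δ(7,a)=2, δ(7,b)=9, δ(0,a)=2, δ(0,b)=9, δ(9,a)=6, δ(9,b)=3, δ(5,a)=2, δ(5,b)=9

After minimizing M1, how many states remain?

First remove the unreachable states {0,1,5}; 7 states remain.
P0 = {3,7} | {2,4,6,8,9}.
On input a, block {2,4,6,8,9} splits into {2,6,8,9} and {4}.
On input a, block {2,6,8,9} splits into {2,8,9} and {6}.
Split {2,8,9} by δ(·,a) → {2,8} and {9}.
Stable partition: {3,7} | {2,8} | {4} | {6} | {9} — 5 equivalence classes.

5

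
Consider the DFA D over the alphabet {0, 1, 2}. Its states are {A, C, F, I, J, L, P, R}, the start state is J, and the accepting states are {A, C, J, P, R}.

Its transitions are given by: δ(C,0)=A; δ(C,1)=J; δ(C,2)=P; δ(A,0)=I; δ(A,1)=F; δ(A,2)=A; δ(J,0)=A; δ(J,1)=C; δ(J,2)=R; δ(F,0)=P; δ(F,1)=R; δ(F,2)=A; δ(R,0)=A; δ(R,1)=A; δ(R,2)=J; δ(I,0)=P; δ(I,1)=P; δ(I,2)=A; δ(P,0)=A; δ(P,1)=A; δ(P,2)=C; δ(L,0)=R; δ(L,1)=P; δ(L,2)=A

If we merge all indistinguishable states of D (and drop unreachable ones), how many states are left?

4

First remove the unreachable states {L}; 7 states remain.
Start with accepting vs non-accepting: {A,C,J,P,R} | {F,I}.
On input 0, block {A,C,J,P,R} splits into {C,J,P,R} and {A}.
Refine {C,J,P,R} on symbol 1: members go to different blocks, giving {P,R} and {C,J}.
The partition is now stable with 4 blocks: {P,R} | {F,I} | {A} | {C,J}.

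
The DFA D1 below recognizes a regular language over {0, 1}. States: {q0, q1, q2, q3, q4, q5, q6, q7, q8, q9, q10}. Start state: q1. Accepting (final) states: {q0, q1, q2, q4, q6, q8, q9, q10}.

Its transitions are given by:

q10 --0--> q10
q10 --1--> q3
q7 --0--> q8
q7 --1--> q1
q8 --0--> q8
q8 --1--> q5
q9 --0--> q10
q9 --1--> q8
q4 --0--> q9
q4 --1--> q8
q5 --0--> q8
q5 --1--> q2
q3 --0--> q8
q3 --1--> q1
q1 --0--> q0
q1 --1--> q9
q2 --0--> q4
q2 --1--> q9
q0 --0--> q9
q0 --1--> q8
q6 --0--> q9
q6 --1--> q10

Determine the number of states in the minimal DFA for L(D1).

Reachable states from the start: {q0,q1,q2,q3,q4,q5,q8,q9,q10}. Unreachable: {q6,q7} — drop them.
P0 = {q0,q1,q2,q4,q8,q9,q10} | {q3,q5}.
On input 1, block {q0,q1,q2,q4,q8,q9,q10} splits into {q0,q1,q2,q4,q9} and {q8,q10}.
Refine {q0,q1,q2,q4,q9} on symbol 0: members go to different blocks, giving {q0,q1,q2,q4} and {q9}.
On input 0, block {q0,q1,q2,q4} splits into {q0,q4} and {q1,q2}.
The partition is now stable with 5 blocks: {q0,q4} | {q3,q5} | {q8,q10} | {q9} | {q1,q2}.

5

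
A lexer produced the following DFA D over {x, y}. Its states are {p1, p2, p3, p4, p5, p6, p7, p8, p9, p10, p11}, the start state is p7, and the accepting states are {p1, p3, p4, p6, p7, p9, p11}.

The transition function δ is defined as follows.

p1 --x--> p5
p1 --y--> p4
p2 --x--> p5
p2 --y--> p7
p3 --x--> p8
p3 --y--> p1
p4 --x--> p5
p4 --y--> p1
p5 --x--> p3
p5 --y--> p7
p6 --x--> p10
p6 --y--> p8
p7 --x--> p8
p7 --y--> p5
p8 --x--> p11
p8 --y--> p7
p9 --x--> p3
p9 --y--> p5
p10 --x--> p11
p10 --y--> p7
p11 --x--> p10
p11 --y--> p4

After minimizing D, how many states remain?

Reachable states from the start: {p1,p3,p4,p5,p7,p8,p10,p11}. Unreachable: {p2,p6,p9} — drop them.
P0 = {p1,p3,p4,p7,p11} | {p5,p8,p10}.
Refine {p1,p3,p4,p7,p11} on symbol y: members go to different blocks, giving {p1,p3,p4,p11} and {p7}.
No further refinement is possible. Final partition (3 blocks): {p1,p3,p4,p11} | {p5,p8,p10} | {p7}.

3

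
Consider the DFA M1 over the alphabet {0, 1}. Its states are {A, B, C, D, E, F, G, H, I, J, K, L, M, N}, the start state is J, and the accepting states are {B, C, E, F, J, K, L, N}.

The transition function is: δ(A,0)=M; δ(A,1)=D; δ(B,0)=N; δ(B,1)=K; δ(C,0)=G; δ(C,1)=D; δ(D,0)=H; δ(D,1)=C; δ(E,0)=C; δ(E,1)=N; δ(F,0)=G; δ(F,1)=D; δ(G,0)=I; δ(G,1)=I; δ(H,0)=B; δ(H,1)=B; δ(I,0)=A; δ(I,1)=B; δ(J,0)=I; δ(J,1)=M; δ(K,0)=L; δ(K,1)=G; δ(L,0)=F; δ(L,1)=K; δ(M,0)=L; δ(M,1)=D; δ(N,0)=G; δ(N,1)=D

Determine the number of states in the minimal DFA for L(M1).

10

States {E} cannot be reached from the start state, so discard them.
Initial partition by acceptance: {B,C,F,J,K,L,N} | {A,D,G,H,I,M}.
Split {B,C,F,J,K,L,N} by δ(·,0) → {C,F,J,N} and {B,K,L}.
On input 0, block {A,D,G,H,I,M} splits into {A,D,G,I} and {H,M}.
Refine {C,F,J,N} on symbol 1: members go to different blocks, giving {C,F,N} and {J}.
On input 0, block {A,D,G,I} splits into {A,D} and {G,I}.
Split {A,D} by δ(·,1) → {A} and {D}.
Split {B,K,L} by δ(·,0) → {B,L} and {K}.
On input 1, block {H,M} splits into {H} and {M}.
Refine {G,I} on symbol 0: members go to different blocks, giving {G} and {I}.
The partition is now stable with 10 blocks: {C,F,N} | {A} | {B,L} | {H} | {J} | {G} | {D} | {K} | {M} | {I}.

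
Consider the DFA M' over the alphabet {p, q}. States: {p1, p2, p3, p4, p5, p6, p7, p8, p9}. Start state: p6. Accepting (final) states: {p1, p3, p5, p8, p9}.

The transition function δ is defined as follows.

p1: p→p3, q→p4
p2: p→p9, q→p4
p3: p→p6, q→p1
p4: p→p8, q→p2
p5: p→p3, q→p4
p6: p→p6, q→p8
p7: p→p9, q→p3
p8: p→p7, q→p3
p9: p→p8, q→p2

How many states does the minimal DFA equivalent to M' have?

8

First remove the unreachable states {p5}; 8 states remain.
P0 = {p1,p3,p8,p9} | {p2,p4,p6,p7}.
Refine {p1,p3,p8,p9} on symbol p: members go to different blocks, giving {p1,p9} and {p3,p8}.
Refine {p2,p4,p6,p7} on symbol p: members go to different blocks, giving {p2,p7} and {p4} and {p6}.
On input q, block {p1,p9} splits into {p1} and {p9}.
On input q, block {p2,p7} splits into {p2} and {p7}.
On input p, block {p3,p8} splits into {p3} and {p8}.
Stable partition: {p1} | {p2} | {p3} | {p4} | {p6} | {p9} | {p7} | {p8} — 8 equivalence classes.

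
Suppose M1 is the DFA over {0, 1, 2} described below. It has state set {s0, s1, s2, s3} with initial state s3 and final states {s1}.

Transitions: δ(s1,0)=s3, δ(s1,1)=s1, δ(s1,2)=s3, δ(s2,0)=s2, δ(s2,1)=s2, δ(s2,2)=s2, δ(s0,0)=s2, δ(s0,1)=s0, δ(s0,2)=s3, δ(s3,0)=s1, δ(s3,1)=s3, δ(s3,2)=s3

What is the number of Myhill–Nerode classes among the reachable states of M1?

Reachable states from the start: {s1,s3}. Unreachable: {s0,s2} — drop them.
Start with accepting vs non-accepting: {s1} | {s3}.
No further refinement is possible. Final partition (2 blocks): {s1} | {s3}.

2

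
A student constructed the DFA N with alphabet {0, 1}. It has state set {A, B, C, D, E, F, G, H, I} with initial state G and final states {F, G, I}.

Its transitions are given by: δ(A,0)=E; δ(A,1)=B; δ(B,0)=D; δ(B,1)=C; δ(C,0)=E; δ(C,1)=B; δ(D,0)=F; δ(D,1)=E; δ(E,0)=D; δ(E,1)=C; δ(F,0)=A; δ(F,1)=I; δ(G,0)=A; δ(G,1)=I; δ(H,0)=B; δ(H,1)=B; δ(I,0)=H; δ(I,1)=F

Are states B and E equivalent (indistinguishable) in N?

All states are reachable from the start state.
Start with accepting vs non-accepting: {F,G,I} | {A,B,C,D,E,H}.
On input 0, block {A,B,C,D,E,H} splits into {A,B,C,E,H} and {D}.
Split {A,B,C,E,H} by δ(·,0) → {A,C,H} and {B,E}.
No further refinement is possible. Final partition (4 blocks): {F,G,I} | {A,C,H} | {D} | {B,E}.
B and E lie in the same block of the stable partition, so they are equivalent — no string distinguishes them.

Yes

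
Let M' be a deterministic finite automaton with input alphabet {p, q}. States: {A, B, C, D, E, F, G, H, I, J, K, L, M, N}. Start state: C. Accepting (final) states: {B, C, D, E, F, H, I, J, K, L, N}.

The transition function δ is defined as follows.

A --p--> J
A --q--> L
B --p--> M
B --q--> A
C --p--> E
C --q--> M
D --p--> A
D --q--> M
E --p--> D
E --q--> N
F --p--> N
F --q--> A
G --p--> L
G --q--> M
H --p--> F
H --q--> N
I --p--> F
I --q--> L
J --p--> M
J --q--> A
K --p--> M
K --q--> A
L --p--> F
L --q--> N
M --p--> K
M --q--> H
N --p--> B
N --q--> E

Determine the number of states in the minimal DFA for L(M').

5

States {G,I} cannot be reached from the start state, so discard them.
Start with accepting vs non-accepting: {B,C,D,E,F,H,J,K,L,N} | {A,M}.
Refine {B,C,D,E,F,H,J,K,L,N} on symbol p: members go to different blocks, giving {C,E,F,H,L,N} and {B,D,J,K}.
On input p, block {C,E,F,H,L,N} splits into {C,F,H,L} and {E,N}.
Split {C,F,H,L} by δ(·,p) → {C,F} and {H,L}.
Stable partition: {C,F} | {A,M} | {B,D,J,K} | {E,N} | {H,L} — 5 equivalence classes.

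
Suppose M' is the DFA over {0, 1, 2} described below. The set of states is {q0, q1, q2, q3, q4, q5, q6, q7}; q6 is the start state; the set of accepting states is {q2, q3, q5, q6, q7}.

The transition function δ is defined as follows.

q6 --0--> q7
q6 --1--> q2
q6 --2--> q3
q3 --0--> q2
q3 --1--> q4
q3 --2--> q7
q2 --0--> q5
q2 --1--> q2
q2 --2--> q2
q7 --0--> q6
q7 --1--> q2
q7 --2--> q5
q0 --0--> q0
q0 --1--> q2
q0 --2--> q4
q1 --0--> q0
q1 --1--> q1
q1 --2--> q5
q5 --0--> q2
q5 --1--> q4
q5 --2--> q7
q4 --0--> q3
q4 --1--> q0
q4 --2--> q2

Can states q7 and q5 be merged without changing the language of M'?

No

States {q1} cannot be reached from the start state, so discard them.
P0 = {q2,q3,q5,q6,q7} | {q0,q4}.
On input 1, block {q2,q3,q5,q6,q7} splits into {q2,q6,q7} and {q3,q5}.
Refine {q2,q6,q7} on symbol 0: members go to different blocks, giving {q6,q7} and {q2}.
On input 0, block {q0,q4} splits into {q0} and {q4}.
No further refinement is possible. Final partition (5 blocks): {q6,q7} | {q0} | {q3,q5} | {q2} | {q4}.
q7 and q5 end up in different blocks, so they are distinguishable. For instance, the string '1' is accepted from only q7.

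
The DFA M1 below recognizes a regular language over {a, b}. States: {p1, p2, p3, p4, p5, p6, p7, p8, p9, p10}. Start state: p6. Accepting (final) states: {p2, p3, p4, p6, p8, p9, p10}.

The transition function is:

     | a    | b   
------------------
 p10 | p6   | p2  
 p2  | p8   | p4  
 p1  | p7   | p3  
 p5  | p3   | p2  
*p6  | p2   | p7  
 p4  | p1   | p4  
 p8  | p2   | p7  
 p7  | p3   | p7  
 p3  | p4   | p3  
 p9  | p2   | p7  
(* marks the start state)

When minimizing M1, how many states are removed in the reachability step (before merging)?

No path from p6 leads to p5, p9, p10; the other 7 states are all reachable.

3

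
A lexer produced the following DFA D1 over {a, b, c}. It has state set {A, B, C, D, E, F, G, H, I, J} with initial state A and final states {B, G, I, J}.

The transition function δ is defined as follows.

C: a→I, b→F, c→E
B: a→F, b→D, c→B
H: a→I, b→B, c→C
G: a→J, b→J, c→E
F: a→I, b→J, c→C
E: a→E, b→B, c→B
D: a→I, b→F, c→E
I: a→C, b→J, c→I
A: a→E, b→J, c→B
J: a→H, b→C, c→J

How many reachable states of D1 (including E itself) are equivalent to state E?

2

First remove the unreachable states {G}; 9 states remain.
Initial partition by acceptance: {B,I,J} | {A,C,D,E,F,H}.
On input b, block {B,I,J} splits into {B,J} and {I}.
On input a, block {A,C,D,E,F,H} splits into {C,D,F,H} and {A,E}.
Refine {C,D,F,H} on symbol b: members go to different blocks, giving {C,D} and {F,H}.
Stable partition: {B,J} | {C,D} | {I} | {A,E} | {F,H} — 5 equivalence classes.
The equivalence class containing E is {A,E}, of size 2.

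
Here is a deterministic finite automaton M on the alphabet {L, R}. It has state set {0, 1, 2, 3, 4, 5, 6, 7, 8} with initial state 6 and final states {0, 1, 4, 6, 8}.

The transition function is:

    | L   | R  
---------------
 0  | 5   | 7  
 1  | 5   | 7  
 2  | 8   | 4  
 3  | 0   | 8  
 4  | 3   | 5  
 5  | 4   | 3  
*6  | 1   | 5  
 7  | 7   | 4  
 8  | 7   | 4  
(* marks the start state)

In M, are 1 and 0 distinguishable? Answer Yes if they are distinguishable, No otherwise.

Reachable states from the start: {0,1,3,4,5,6,7,8}. Unreachable: {2} — drop them.
Initial partition by acceptance: {0,1,4,6,8} | {3,5,7}.
On input L, block {0,1,4,6,8} splits into {0,1,4,8} and {6}.
Split {0,1,4,8} by δ(·,R) → {0,1,4} and {8}.
On input L, block {3,5,7} splits into {3,5} and {7}.
Refine {0,1,4} on symbol R: members go to different blocks, giving {0,1} and {4}.
Refine {3,5} on symbol L: members go to different blocks, giving {3} and {5}.
Stable partition: {0,1} | {3} | {6} | {8} | {7} | {4} | {5} — 7 equivalence classes.
1 and 0 lie in the same block of the stable partition, so they are equivalent — no string distinguishes them.

No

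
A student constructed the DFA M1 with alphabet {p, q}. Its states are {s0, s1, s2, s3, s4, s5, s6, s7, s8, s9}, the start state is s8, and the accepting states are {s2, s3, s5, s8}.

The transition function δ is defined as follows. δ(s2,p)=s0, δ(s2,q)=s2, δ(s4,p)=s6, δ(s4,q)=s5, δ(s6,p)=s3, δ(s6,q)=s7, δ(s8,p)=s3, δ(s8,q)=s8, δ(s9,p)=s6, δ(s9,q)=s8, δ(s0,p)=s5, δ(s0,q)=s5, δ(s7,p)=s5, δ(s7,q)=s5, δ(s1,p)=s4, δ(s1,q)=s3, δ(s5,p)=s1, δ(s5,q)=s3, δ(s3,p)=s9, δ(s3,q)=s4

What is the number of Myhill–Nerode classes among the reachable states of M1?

8

Reachable states from the start: {s1,s3,s4,s5,s6,s7,s8,s9}. Unreachable: {s0,s2} — drop them.
Start with accepting vs non-accepting: {s3,s5,s8} | {s1,s4,s6,s7,s9}.
Refine {s3,s5,s8} on symbol p: members go to different blocks, giving {s3,s5} and {s8}.
Refine {s3,s5} on symbol q: members go to different blocks, giving {s3} and {s5}.
On input p, block {s1,s4,s6,s7,s9} splits into {s1,s4,s9} and {s6} and {s7}.
Refine {s1,s4,s9} on symbol p: members go to different blocks, giving {s4,s9} and {s1}.
Refine {s4,s9} on symbol q: members go to different blocks, giving {s4} and {s9}.
Stable partition: {s3} | {s4} | {s8} | {s5} | {s6} | {s7} | {s1} | {s9} — 8 equivalence classes.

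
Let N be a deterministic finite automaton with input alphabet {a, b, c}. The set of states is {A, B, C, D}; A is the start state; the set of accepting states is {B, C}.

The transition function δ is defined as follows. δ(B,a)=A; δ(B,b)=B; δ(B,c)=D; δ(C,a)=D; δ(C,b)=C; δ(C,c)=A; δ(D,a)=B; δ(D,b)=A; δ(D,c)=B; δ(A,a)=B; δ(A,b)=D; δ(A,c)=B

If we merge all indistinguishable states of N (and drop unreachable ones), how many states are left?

2

States {C} cannot be reached from the start state, so discard them.
P0 = {B} | {A,D}.
The partition is now stable with 2 blocks: {B} | {A,D}.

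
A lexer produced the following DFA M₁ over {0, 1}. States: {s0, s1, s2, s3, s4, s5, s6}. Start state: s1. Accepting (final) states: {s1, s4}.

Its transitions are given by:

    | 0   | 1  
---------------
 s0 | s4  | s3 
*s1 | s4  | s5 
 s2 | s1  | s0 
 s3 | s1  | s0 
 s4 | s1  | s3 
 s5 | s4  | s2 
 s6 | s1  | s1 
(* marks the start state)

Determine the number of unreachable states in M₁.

No path from s1 leads to s6; the other 6 states are all reachable.

1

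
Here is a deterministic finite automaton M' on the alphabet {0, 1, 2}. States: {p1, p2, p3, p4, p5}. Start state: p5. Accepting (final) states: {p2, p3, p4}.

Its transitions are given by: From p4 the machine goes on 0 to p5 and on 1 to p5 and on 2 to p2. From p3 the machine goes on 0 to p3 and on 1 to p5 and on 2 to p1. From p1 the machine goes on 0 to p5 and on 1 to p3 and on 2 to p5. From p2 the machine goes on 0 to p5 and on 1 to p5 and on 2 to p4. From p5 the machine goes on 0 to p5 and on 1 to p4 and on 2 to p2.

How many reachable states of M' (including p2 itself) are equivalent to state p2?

First remove the unreachable states {p1,p3}; 3 states remain.
Start with accepting vs non-accepting: {p2,p4} | {p5}.
Stable partition: {p2,p4} | {p5} — 2 equivalence classes.
The equivalence class containing p2 is {p2,p4}, of size 2.

2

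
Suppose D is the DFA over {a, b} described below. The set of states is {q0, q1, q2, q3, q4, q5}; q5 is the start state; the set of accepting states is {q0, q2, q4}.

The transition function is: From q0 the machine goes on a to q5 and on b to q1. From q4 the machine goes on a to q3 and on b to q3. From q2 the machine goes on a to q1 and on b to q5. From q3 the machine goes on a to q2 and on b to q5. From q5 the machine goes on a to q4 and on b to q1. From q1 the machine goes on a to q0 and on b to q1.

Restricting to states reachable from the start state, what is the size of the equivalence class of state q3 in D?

3

Every state is reachable, so we keep all 6.
P0 = {q0,q2,q4} | {q1,q3,q5}.
Stable partition: {q0,q2,q4} | {q1,q3,q5} — 2 equivalence classes.
State q3 belongs to the block {q1,q3,q5}, which has 3 states.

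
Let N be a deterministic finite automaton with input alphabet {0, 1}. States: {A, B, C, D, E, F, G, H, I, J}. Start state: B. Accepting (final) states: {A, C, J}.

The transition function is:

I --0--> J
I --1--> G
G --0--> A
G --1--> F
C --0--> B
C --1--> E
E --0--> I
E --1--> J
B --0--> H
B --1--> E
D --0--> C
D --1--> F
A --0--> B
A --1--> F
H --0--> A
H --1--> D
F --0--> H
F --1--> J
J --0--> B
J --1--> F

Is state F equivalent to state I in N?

No

All states are reachable from the start state.
Initial partition by acceptance: {A,C,J} | {B,D,E,F,G,H,I}.
Split {B,D,E,F,G,H,I} by δ(·,0) → {D,G,H,I} and {B,E,F}.
Refine {D,G,H,I} on symbol 1: members go to different blocks, giving {D,G} and {H,I}.
Refine {B,E,F} on symbol 1: members go to different blocks, giving {E,F} and {B}.
Stable partition: {A,C,J} | {D,G} | {E,F} | {H,I} | {B} — 5 equivalence classes.
F and I end up in different blocks, so they are distinguishable. For instance, the string '0' is accepted from only I.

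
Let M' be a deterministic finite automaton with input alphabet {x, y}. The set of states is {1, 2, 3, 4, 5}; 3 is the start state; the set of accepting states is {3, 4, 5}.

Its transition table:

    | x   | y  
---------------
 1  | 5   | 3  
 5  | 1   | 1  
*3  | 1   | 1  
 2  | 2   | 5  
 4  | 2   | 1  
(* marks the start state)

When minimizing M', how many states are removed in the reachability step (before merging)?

No path from 3 leads to 2, 4; the other 3 states are all reachable.

2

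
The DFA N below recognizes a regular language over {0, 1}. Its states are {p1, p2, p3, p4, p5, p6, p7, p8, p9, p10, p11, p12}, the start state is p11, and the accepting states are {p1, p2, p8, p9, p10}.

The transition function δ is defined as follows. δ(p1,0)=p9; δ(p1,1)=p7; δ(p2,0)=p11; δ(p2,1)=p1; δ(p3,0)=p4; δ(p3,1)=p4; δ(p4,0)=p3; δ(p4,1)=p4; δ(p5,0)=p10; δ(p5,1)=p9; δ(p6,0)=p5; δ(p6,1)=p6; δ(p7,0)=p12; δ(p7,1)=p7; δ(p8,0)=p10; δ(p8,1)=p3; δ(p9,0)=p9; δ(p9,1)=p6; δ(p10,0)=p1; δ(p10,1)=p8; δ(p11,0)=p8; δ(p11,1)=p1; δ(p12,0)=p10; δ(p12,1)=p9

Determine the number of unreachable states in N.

BFS from p11 reaches {p1, p3, p4, p5, p6, p7, p8, p9, p10, p11, p12}; the 1 state(s) p2 are never visited.

1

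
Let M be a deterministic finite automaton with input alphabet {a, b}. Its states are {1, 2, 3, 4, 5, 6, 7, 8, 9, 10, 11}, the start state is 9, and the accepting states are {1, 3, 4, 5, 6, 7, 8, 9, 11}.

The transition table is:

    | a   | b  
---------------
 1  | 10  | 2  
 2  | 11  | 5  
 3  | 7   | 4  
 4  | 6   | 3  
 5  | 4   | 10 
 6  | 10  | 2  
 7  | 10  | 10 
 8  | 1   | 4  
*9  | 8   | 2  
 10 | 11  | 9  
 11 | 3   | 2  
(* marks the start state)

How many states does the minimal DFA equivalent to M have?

4

Every state is reachable, so we keep all 11.
Start with accepting vs non-accepting: {1,3,4,5,6,7,8,9,11} | {2,10}.
Split {1,3,4,5,6,7,8,9,11} by δ(·,a) → {3,4,5,8,9,11} and {1,6,7}.
Refine {3,4,5,8,9,11} on symbol a: members go to different blocks, giving {3,4,8} and {5,9,11}.
No further refinement is possible. Final partition (4 blocks): {3,4,8} | {2,10} | {1,6,7} | {5,9,11}.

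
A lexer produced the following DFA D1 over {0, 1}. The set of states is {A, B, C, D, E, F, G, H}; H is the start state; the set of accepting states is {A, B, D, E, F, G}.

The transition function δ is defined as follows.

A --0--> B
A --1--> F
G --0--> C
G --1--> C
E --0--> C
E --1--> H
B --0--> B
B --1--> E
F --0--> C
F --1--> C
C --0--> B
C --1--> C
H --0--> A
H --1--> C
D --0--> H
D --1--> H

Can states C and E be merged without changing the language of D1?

No

First remove the unreachable states {D,G}; 6 states remain.
Initial partition by acceptance: {A,B,E,F} | {C,H}.
On input 0, block {A,B,E,F} splits into {A,B} and {E,F}.
No further refinement is possible. Final partition (3 blocks): {A,B} | {C,H} | {E,F}.
C and E end up in different blocks, so they are distinguishable. For instance, the string 'ε' is accepted from only E.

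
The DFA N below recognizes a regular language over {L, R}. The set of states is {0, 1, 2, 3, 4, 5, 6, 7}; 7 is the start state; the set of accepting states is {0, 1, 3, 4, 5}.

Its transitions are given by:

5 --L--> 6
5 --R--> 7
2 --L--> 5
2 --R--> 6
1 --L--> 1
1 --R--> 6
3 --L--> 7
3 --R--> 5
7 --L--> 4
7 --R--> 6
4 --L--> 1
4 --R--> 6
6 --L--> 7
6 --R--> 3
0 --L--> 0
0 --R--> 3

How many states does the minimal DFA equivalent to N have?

5

First remove the unreachable states {0,2}; 6 states remain.
Start with accepting vs non-accepting: {1,3,4,5} | {6,7}.
Refine {1,3,4,5} on symbol L: members go to different blocks, giving {1,4} and {3,5}.
Refine {6,7} on symbol L: members go to different blocks, giving {6} and {7}.
Split {3,5} by δ(·,L) → {3} and {5}.
Stable partition: {1,4} | {6} | {3} | {7} | {5} — 5 equivalence classes.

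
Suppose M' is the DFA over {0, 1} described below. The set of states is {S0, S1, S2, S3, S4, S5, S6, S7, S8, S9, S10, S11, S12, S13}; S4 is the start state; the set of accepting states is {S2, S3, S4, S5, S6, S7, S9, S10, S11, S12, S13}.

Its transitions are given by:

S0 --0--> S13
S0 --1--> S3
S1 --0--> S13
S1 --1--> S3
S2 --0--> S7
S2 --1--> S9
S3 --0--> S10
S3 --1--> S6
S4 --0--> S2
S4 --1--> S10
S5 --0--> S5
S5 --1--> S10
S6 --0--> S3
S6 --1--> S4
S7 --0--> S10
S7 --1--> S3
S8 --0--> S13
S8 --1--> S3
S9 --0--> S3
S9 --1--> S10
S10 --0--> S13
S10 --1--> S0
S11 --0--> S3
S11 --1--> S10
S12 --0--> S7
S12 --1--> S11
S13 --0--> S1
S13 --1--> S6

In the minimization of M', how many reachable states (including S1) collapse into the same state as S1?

2

Reachable states from the start: {S0,S1,S2,S3,S4,S6,S7,S9,S10,S13}. Unreachable: {S5,S8,S11,S12} — drop them.
Start with accepting vs non-accepting: {S2,S3,S4,S6,S7,S9,S10,S13} | {S0,S1}.
Refine {S2,S3,S4,S6,S7,S9,S10,S13} on symbol 0: members go to different blocks, giving {S2,S3,S4,S6,S7,S9,S10} and {S13}.
Split {S2,S3,S4,S6,S7,S9,S10} by δ(·,0) → {S2,S3,S4,S6,S7,S9} and {S10}.
Split {S2,S3,S4,S6,S7,S9} by δ(·,0) → {S2,S4,S6,S9} and {S3,S7}.
Refine {S2,S4,S6,S9} on symbol 0: members go to different blocks, giving {S2,S6,S9} and {S4}.
On input 1, block {S2,S6,S9} splits into {S2} and {S6} and {S9}.
Refine {S3,S7} on symbol 1: members go to different blocks, giving {S3} and {S7}.
No further refinement is possible. Final partition (9 blocks): {S2} | {S0,S1} | {S13} | {S10} | {S3} | {S4} | {S6} | {S9} | {S7}.
The equivalence class containing S1 is {S0,S1}, of size 2.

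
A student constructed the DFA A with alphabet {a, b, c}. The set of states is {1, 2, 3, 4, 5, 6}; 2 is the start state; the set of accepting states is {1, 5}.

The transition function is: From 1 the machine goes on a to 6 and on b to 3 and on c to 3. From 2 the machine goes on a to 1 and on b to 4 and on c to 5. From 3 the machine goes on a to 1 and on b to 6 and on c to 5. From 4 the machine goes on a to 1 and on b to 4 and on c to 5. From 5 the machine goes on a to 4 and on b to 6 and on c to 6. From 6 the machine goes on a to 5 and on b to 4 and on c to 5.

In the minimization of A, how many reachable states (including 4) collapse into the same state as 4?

4

All states are reachable from the start state.
P0 = {1,5} | {2,3,4,6}.
Stable partition: {1,5} | {2,3,4,6} — 2 equivalence classes.
The equivalence class containing 4 is {2,3,4,6}, of size 4.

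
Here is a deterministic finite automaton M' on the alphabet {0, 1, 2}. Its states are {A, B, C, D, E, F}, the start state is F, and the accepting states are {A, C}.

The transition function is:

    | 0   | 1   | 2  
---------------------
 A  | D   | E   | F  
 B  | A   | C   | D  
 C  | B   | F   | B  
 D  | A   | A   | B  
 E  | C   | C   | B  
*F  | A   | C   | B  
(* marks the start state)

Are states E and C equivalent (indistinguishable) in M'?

No

Every state is reachable, so we keep all 6.
Start with accepting vs non-accepting: {A,C} | {B,D,E,F}.
The partition is now stable with 2 blocks: {A,C} | {B,D,E,F}.
E and C end up in different blocks, so they are distinguishable. For instance, the string 'ε' is accepted from only C.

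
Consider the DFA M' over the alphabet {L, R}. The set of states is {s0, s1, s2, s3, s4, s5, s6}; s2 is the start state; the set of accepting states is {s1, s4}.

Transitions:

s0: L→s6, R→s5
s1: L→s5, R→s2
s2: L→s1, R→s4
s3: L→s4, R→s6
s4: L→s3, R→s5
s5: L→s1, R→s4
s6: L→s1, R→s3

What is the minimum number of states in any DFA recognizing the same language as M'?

Reachable states from the start: {s1,s2,s3,s4,s5,s6}. Unreachable: {s0} — drop them.
Initial partition by acceptance: {s1,s4} | {s2,s3,s5,s6}.
On input R, block {s2,s3,s5,s6} splits into {s2,s5} and {s3,s6}.
On input L, block {s1,s4} splits into {s1} and {s4}.
On input L, block {s3,s6} splits into {s3} and {s6}.
Stable partition: {s1} | {s2,s5} | {s3} | {s4} | {s6} — 5 equivalence classes.

5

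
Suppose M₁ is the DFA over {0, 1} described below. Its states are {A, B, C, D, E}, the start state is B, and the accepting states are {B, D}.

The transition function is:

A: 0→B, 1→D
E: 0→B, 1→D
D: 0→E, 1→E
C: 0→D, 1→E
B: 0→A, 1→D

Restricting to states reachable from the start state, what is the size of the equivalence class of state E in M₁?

First remove the unreachable states {C}; 4 states remain.
Initial partition by acceptance: {B,D} | {A,E}.
Split {B,D} by δ(·,1) → {B} and {D}.
The partition is now stable with 3 blocks: {B} | {A,E} | {D}.
State E belongs to the block {A,E}, which has 2 states.

2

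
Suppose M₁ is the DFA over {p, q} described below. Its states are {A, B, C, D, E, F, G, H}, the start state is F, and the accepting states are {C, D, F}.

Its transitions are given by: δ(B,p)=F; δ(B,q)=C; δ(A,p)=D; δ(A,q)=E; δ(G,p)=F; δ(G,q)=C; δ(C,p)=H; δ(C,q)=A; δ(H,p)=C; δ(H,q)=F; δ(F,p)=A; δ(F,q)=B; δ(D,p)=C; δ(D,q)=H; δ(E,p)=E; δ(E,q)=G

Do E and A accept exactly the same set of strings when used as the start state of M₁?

All states are reachable from the start state.
P0 = {C,D,F} | {A,B,E,G,H}.
Refine {C,D,F} on symbol p: members go to different blocks, giving {C,F} and {D}.
On input p, block {A,B,E,G,H} splits into {B,G,H} and {A} and {E}.
Split {C,F} by δ(·,p) → {C} and {F}.
Refine {B,G,H} on symbol p: members go to different blocks, giving {B,G} and {H}.
No further refinement is possible. Final partition (7 blocks): {C} | {B,G} | {D} | {A} | {E} | {F} | {H}.
E and A end up in different blocks, so they are distinguishable. For instance, the string 'p' is accepted from only A.

No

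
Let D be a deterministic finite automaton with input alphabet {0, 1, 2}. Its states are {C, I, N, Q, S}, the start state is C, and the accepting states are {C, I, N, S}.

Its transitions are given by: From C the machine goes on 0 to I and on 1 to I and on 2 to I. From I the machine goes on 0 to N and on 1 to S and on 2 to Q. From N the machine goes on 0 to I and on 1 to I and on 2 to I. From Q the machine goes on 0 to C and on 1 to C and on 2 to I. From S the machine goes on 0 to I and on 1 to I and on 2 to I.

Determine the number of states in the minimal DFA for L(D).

All states are reachable from the start state.
Start with accepting vs non-accepting: {C,I,N,S} | {Q}.
Split {C,I,N,S} by δ(·,2) → {C,N,S} and {I}.
Stable partition: {C,N,S} | {Q} | {I} — 3 equivalence classes.

3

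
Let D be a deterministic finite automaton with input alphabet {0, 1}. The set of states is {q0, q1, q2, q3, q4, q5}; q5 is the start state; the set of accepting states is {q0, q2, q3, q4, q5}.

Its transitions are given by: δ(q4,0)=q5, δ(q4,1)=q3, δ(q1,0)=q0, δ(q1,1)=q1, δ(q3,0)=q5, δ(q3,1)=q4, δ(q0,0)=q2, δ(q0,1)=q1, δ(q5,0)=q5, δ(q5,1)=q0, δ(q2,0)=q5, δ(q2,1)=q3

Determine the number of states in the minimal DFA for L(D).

Every state is reachable, so we keep all 6.
P0 = {q0,q2,q3,q4,q5} | {q1}.
Refine {q0,q2,q3,q4,q5} on symbol 1: members go to different blocks, giving {q2,q3,q4,q5} and {q0}.
Split {q2,q3,q4,q5} by δ(·,1) → {q2,q3,q4} and {q5}.
No further refinement is possible. Final partition (4 blocks): {q2,q3,q4} | {q1} | {q0} | {q5}.

4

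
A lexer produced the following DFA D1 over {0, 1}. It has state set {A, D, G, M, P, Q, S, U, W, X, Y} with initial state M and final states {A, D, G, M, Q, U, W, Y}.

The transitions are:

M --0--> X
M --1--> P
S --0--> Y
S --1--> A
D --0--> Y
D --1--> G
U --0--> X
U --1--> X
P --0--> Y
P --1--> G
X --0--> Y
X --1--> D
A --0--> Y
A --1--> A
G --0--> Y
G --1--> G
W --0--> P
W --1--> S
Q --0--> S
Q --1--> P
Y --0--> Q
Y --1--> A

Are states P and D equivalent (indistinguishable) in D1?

No

States {U,W} cannot be reached from the start state, so discard them.
Start with accepting vs non-accepting: {A,D,G,M,Q,Y} | {P,S,X}.
Refine {A,D,G,M,Q,Y} on symbol 0: members go to different blocks, giving {A,D,G,Y} and {M,Q}.
Refine {A,D,G,Y} on symbol 0: members go to different blocks, giving {A,D,G} and {Y}.
Stable partition: {A,D,G} | {P,S,X} | {M,Q} | {Y} — 4 equivalence classes.
P and D end up in different blocks, so they are distinguishable. For instance, the string 'ε' is accepted from only D.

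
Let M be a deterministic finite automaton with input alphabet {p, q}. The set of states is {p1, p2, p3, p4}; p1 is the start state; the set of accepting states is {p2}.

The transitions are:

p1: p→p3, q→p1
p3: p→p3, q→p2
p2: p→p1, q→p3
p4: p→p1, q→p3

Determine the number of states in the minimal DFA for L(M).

States {p4} cannot be reached from the start state, so discard them.
P0 = {p2} | {p1,p3}.
Refine {p1,p3} on symbol q: members go to different blocks, giving {p1} and {p3}.
The partition is now stable with 3 blocks: {p2} | {p1} | {p3}.

3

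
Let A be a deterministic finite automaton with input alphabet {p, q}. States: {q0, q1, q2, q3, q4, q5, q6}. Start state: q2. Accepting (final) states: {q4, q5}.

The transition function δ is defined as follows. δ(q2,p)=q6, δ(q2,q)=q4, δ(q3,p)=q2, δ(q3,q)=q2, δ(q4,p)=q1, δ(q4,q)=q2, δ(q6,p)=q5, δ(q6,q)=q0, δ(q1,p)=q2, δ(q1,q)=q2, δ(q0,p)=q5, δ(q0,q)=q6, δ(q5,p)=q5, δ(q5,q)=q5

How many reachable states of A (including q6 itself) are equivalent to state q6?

2

First remove the unreachable states {q3}; 6 states remain.
P0 = {q4,q5} | {q0,q1,q2,q6}.
Refine {q4,q5} on symbol p: members go to different blocks, giving {q4} and {q5}.
On input p, block {q0,q1,q2,q6} splits into {q0,q6} and {q1,q2}.
Refine {q1,q2} on symbol p: members go to different blocks, giving {q1} and {q2}.
The partition is now stable with 5 blocks: {q4} | {q0,q6} | {q5} | {q1} | {q2}.
State q6 belongs to the block {q0,q6}, which has 2 states.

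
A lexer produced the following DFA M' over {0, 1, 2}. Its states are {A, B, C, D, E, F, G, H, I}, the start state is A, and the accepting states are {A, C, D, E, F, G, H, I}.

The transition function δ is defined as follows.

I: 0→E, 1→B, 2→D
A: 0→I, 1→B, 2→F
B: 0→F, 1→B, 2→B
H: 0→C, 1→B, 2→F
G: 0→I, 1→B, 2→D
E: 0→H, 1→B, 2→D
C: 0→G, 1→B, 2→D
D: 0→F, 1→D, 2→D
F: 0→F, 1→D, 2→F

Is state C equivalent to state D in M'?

No

Every state is reachable, so we keep all 9.
Start with accepting vs non-accepting: {A,C,D,E,F,G,H,I} | {B}.
On input 1, block {A,C,D,E,F,G,H,I} splits into {A,C,E,G,H,I} and {D,F}.
Stable partition: {A,C,E,G,H,I} | {B} | {D,F} — 3 equivalence classes.
C and D end up in different blocks, so they are distinguishable. For instance, the string '1' is accepted from only D.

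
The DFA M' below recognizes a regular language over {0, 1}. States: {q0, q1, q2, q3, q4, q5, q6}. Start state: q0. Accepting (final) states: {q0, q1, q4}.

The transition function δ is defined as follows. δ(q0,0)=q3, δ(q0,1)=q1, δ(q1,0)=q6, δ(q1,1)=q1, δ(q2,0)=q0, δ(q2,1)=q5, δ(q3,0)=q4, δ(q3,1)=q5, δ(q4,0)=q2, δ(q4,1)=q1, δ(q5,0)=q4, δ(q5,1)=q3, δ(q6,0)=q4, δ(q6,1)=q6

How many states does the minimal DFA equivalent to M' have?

All states are reachable from the start state.
P0 = {q0,q1,q4} | {q2,q3,q5,q6}.
Stable partition: {q0,q1,q4} | {q2,q3,q5,q6} — 2 equivalence classes.

2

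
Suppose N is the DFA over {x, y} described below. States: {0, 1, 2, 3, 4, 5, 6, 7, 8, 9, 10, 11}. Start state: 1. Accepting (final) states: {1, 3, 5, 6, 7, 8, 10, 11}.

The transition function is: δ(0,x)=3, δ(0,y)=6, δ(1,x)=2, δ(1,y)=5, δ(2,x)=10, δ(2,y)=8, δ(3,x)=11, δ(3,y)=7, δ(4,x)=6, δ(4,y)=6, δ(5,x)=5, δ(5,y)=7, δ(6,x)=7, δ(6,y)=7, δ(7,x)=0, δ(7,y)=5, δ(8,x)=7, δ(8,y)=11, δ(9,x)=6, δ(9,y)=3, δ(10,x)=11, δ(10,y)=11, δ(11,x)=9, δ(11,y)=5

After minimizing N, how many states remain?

4

First remove the unreachable states {4}; 11 states remain.
Start with accepting vs non-accepting: {1,3,5,6,7,8,10,11} | {0,2,9}.
Refine {1,3,5,6,7,8,10,11} on symbol x: members go to different blocks, giving {3,5,6,8,10} and {1,7,11}.
Refine {3,5,6,8,10} on symbol x: members go to different blocks, giving {3,6,8,10} and {5}.
Stable partition: {3,6,8,10} | {0,2,9} | {1,7,11} | {5} — 4 equivalence classes.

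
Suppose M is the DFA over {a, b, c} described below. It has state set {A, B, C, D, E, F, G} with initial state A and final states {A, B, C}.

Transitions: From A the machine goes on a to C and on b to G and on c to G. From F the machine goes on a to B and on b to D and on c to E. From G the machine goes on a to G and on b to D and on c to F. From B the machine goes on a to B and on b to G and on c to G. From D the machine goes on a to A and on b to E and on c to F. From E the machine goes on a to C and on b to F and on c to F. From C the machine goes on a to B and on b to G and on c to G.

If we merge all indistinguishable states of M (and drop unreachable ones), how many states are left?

All states are reachable from the start state.
Initial partition by acceptance: {A,B,C} | {D,E,F,G}.
Refine {D,E,F,G} on symbol a: members go to different blocks, giving {D,E,F} and {G}.
No further refinement is possible. Final partition (3 blocks): {A,B,C} | {D,E,F} | {G}.

3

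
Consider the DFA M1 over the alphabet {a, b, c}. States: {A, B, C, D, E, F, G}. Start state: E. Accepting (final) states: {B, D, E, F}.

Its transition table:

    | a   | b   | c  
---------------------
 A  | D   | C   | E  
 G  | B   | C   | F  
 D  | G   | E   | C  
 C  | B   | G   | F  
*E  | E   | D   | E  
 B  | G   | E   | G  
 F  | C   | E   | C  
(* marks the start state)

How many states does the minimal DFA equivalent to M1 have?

3

First remove the unreachable states {A}; 6 states remain.
P0 = {B,D,E,F} | {C,G}.
On input a, block {B,D,E,F} splits into {B,D,F} and {E}.
Stable partition: {B,D,F} | {C,G} | {E} — 3 equivalence classes.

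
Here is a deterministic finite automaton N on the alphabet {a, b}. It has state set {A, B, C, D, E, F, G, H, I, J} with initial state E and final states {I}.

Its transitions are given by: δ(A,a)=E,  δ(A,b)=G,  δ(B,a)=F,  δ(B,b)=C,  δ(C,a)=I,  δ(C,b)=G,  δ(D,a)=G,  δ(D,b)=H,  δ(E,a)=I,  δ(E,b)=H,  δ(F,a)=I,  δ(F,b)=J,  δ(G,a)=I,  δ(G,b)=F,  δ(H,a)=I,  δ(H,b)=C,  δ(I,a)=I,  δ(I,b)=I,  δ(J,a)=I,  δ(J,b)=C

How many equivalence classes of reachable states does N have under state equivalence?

Reachable states from the start: {C,E,F,G,H,I,J}. Unreachable: {A,B,D} — drop them.
Initial partition by acceptance: {I} | {C,E,F,G,H,J}.
Stable partition: {I} | {C,E,F,G,H,J} — 2 equivalence classes.

2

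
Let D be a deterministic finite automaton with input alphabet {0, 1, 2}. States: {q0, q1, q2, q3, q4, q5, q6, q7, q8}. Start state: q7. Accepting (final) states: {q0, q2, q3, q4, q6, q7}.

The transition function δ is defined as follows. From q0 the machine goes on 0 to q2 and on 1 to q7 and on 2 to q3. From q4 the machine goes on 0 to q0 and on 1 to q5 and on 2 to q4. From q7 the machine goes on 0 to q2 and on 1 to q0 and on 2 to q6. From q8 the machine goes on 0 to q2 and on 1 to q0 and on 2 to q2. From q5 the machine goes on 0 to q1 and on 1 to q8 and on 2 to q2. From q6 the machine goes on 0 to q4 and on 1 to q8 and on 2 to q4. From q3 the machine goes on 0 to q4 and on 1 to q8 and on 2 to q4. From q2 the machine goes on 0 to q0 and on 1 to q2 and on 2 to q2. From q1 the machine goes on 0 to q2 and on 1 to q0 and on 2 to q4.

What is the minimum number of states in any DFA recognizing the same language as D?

7

Every state is reachable, so we keep all 9.
P0 = {q0,q2,q3,q4,q6,q7} | {q1,q5,q8}.
Refine {q0,q2,q3,q4,q6,q7} on symbol 1: members go to different blocks, giving {q0,q2,q7} and {q3,q4,q6}.
Split {q0,q2,q7} by δ(·,2) → {q0,q7} and {q2}.
Refine {q1,q5,q8} on symbol 0: members go to different blocks, giving {q1,q8} and {q5}.
Split {q1,q8} by δ(·,2) → {q1} and {q8}.
On input 0, block {q3,q4,q6} splits into {q3,q6} and {q4}.
No further refinement is possible. Final partition (7 blocks): {q0,q7} | {q1} | {q3,q6} | {q2} | {q5} | {q8} | {q4}.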